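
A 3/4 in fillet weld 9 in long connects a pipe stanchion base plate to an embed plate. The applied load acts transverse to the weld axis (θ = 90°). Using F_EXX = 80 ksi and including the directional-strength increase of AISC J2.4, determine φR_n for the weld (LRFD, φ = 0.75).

t_e = 0.707 × 0.75 = 0.5302 in; A_we = 0.5302 × 9 = 4.772 in².
Directional factor: 1.0 + 0.5 sin^1.5(90°) = 1.5.
F_nw = 0.6 × 80 × 1.5 = 72 ksi.
φR_n = 0.75 × 72 × 4.772 = 257.7 kip.

φR_n ≈ 258 kip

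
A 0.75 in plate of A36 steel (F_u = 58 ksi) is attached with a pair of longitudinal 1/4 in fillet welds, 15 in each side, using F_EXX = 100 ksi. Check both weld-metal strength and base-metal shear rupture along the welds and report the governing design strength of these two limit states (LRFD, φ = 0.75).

t_e = 0.707 × 0.25 = 0.1767 in; L = 30 in.
Weld metal: φR_n = 0.75 × 0.6 × 100 × 0.1767 × 30 = 238.6 kip.
Base metal (shear rupture): φR_n = 0.75 × 0.6 × 58 × 0.75 × 30 = 587.2 kip.
Governing: weld metal.

φR_n ≈ 239 kip (weld metal governs)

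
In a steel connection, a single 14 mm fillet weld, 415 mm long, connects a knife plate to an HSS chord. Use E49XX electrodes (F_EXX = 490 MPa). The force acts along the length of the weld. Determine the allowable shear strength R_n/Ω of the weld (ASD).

Effective throat t_e = 0.707 × 14 = 9.898 mm.
Total length L = 415 mm; A_we = 9.898 × 415 = 4108 mm².
F_nw = 0.6 F_EXX = 0.6 × 490 = 294 MPa.
R_n = 294 × 4108 × 10⁻³ = 1208 kN; R_n/Ω = 1208/2.0 = 603.8 kN.

R_n/Ω ≈ 604 kN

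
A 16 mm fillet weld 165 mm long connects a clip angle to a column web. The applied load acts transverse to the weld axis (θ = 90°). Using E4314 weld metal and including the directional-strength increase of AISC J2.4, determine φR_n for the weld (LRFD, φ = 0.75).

φR_n ≈ 542 kN

E43XX → F_EXX = 430 MPa.
t_e = 0.707 × 16 = 11.31 mm; A_we = 11.31 × 165 = 1866 mm².
Directional factor: 1.0 + 0.5 sin^1.5(90°) = 1.5.
F_nw = 0.6 × 430 × 1.5 = 387 MPa.
φR_n = 0.75 × 387 × 1866 × 10⁻³ = 541.7 kN.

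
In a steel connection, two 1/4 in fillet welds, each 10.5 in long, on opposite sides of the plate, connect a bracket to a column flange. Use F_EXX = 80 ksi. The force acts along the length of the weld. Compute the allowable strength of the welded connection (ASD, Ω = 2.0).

R_n/Ω ≈ 89.1 kip

Effective throat t_e = 0.707 × 0.25 = 0.1767 in.
Total length L = 21 in; A_we = 0.1767 × 21 = 3.712 in².
F_nw = 0.6 F_EXX = 0.6 × 80 = 48 ksi.
R_n = 48 × 3.712 = 178.2 kip; R_n/Ω = 178.2/2.0 = 89.08 kip.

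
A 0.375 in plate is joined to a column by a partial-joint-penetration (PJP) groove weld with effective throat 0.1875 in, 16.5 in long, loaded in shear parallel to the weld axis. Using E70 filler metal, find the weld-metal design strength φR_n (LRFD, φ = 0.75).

φR_n ≈ 97.5 kips

E70XX → F_EXX = 70 ksi.
Effective throat (given) t_e = 0.1875 in.
A_we = 0.1875 × 16.5 = 3.094 in².
F_nw = 0.6 F_EXX = 42 ksi.
φR_n = 0.75 × 42 × 3.094 = 97.45 kips.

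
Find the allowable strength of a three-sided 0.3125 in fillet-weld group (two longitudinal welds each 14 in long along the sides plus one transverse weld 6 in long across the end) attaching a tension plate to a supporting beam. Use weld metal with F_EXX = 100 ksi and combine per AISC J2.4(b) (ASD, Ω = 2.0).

R_n/Ω ≈ 225 kip

t_e = 0.707 × 0.3125 = 0.2209 in.
R_nwl = 0.6 × 100 × 0.2209 × 28 = 371.2 kip (longitudinal, 2 welds).
R_nwt = 0.6 × 100 × 0.2209 × 6 = 79.54 kip (transverse, base value).
(i) R_nwl + R_nwt = 450.7 kip; (ii) 0.85 R_nwl + 1.5 R_nwt = 434.8 kip.
R_n = max = 450.7 kip [governs: (i)]; R_n/Ω = 225.4 kip.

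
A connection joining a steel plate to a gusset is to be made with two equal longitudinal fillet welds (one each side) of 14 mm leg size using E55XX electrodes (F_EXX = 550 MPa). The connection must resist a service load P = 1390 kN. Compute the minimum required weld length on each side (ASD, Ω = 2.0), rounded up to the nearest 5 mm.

L = 430 mm on each side

Throat t_e = 0.707 × 14 = 9.898 mm.
r_n/Ω = (0.6 × 550 × 9.898) / 2.0 = 1633 N/mm = 1.633 kN/mm.
L_req = P / (r_n/Ω) = 1390 / 1.633 = 851.1 mm total.
Per side: 851.1 / 2 = 425.6 mm.
Round up → use L = 430 mm on each side.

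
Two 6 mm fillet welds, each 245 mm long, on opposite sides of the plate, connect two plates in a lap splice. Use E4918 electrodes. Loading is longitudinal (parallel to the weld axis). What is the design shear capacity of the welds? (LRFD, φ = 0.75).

E49XX → F_EXX = 490 MPa.
Effective throat t_e = 0.707 × 6 = 4.242 mm.
Total length L = 490 mm; A_we = 4.242 × 490 = 2079 mm².
F_nw = 0.6 F_EXX = 0.6 × 490 = 294 MPa.
φR_n = 0.75 × 294 × 2079 × 10⁻³ = 458.3 kN.

φR_n ≈ 458 kN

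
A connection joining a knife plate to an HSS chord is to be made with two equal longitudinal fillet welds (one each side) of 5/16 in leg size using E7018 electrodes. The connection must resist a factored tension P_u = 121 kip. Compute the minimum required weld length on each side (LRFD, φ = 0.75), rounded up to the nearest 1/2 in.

L = 9 in on each side

E70XX → F_EXX = 70 ksi.
Throat t_e = 0.707 × 0.3125 = 0.2209 in.
φr_n = 0.75 × 0.6 × 70 × 0.2209 = 6.96 kip/in.
L_req = P_u / φr_n = 121 / 6.96 = 17.39 in total.
Per side: 17.39 / 2 = 8.693 in.
Round up → use L = 9 in on each side.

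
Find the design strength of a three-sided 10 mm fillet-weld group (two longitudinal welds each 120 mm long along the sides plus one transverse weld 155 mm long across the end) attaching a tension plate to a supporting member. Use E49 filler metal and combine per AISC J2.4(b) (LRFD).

φR_n ≈ 680 kN

E49XX → F_EXX = 490 MPa.
t_e = 0.707 × 10 = 7.07 mm.
R_nwl = 0.6 × 490 × 7.07 × 240 × 10⁻³ = 498.9 kN (longitudinal, 2 welds).
R_nwt = 0.6 × 490 × 7.07 × 155 × 10⁻³ = 322.2 kN (transverse, base value).
(i) R_nwl + R_nwt = 821 kN; (ii) 0.85 R_nwl + 1.5 R_nwt = 907.3 kN.
R_n = max = 907.3 kN [governs: (ii)]; φR_n = 680.5 kN.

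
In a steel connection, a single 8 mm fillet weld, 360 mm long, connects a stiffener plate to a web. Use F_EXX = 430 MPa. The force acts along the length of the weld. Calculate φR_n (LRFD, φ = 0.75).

φR_n ≈ 394 kN

Effective throat t_e = 0.707 × 8 = 5.656 mm.
Total length L = 360 mm; A_we = 5.656 × 360 = 2036 mm².
F_nw = 0.6 F_EXX = 0.6 × 430 = 258 MPa.
φR_n = 0.75 × 258 × 2036 × 10⁻³ = 394 kN.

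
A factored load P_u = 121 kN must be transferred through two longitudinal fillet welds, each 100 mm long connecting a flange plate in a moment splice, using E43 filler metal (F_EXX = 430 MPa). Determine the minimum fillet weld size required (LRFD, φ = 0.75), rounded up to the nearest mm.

w = 5 mm

Total weld length L = 200 mm.
Required throat t_e = P_u / (φ × 0.6 F_EXX × L) = 121 / (0.75 × 0.6 × 430 × 200 × 10⁻³) = 3.127 mm.
Required leg w = t_e / 0.707 = 4.422 mm → use 5 mm.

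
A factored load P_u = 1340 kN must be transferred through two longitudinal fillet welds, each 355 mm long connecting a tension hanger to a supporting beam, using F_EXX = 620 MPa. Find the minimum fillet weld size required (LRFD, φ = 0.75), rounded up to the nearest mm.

w = 10 mm

Total weld length L = 710 mm.
Required throat t_e = P_u / (φ × 0.6 F_EXX × L) = 1340 / (0.75 × 0.6 × 620 × 710 × 10⁻³) = 6.765 mm.
Required leg w = t_e / 0.707 = 9.568 mm → use 10 mm.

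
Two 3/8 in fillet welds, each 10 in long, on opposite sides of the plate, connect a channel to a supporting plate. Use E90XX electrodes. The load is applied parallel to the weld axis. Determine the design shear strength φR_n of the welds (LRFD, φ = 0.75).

E90XX → F_EXX = 90 ksi.
Effective throat t_e = 0.707 × 0.375 = 0.2651 in.
Total length L = 20 in; A_we = 0.2651 × 20 = 5.303 in².
F_nw = 0.6 F_EXX = 0.6 × 90 = 54 ksi.
φR_n = 0.75 × 54 × 5.303 = 214.8 kip.

φR_n ≈ 215 kip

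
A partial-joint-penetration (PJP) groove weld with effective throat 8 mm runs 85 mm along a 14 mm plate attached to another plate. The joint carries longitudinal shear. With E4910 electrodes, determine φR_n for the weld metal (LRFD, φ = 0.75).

φR_n ≈ 150 kN

E49XX → F_EXX = 490 MPa.
Effective throat (given) t_e = 8 mm.
A_we = 8 × 85 = 680 mm².
F_nw = 0.6 F_EXX = 294 MPa.
φR_n = 0.75 × 294 × 680 × 10⁻³ = 149.9 kN.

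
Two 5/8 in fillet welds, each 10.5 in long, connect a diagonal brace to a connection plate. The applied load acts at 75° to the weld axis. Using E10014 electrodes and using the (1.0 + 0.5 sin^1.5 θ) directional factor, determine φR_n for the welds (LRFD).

E100XX → F_EXX = 100 ksi.
t_e = 0.707 × 0.625 = 0.4419 in; A_we = 0.4419 × 21 = 9.279 in².
Directional factor: 1.0 + 0.5 sin^1.5(75°) = 1.475.
F_nw = 0.6 × 100 × 1.475 = 88.48 ksi.
φR_n = 0.75 × 88.48 × 9.279 = 615.8 kip.

φR_n ≈ 616 kip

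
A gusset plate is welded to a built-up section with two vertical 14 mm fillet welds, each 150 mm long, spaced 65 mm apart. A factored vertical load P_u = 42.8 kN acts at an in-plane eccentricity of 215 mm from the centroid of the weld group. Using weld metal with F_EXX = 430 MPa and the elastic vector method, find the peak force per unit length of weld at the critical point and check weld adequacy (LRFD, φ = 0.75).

f_max ≈ 921 N/mm; adequate

Total weld length L_w = 300 mm. Treat welds as unit-width lines.
Polar moment about centroid: J = 2[d³/12 + d(b/2)²] = 2[150³/12 + 150×32.5²] = 879400 mm³.
Direct shear f_v = P/L_w = 42.8×10³ / 300 = 142.7 N/mm (vertical).
Torsion M = P·e = 42.8×10³ × 215 = 9202000 N·mm.
Critical point at (x, y) = (32.5, 75) from centroid. f_tx = M·y/J = 784.8 N/mm; f_ty = M·x/J = 340.1 N/mm.
Resultant f_max = √[f_tx² + (f_v + f_ty)²] = √[784.8² + (142.7 + 340.1)²] = 921.4 N/mm.
Capacity per unit length: φr_n = 0.75 × 0.6 × 430 × (0.707 × 14) = 1915 N/mm.
921.4 ≤ 1915 → adequate.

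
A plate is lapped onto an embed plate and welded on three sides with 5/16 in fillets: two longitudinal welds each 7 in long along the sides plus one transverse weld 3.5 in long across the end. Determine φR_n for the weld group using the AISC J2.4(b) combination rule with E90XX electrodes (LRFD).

φR_n ≈ 157 kips

E90XX → F_EXX = 90 ksi.
t_e = 0.707 × 0.3125 = 0.2209 in.
R_nwl = 0.6 × 90 × 0.2209 × 14 = 167 kips (longitudinal, 2 welds).
R_nwt = 0.6 × 90 × 0.2209 × 3.5 = 41.76 kips (transverse, base value).
(i) R_nwl + R_nwt = 208.8 kips; (ii) 0.85 R_nwl + 1.5 R_nwt = 204.6 kips.
R_n = max = 208.8 kips [governs: (i)]; φR_n = 156.6 kips.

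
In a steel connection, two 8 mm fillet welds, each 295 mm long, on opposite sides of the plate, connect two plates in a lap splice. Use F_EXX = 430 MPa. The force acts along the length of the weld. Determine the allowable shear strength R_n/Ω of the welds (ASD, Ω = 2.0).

Effective throat t_e = 0.707 × 8 = 5.656 mm.
Total length L = 590 mm; A_we = 5.656 × 590 = 3337 mm².
F_nw = 0.6 F_EXX = 0.6 × 430 = 258 MPa.
R_n = 258 × 3337 × 10⁻³ = 861 kN; R_n/Ω = 861/2.0 = 430.5 kN.

R_n/Ω ≈ 430 kN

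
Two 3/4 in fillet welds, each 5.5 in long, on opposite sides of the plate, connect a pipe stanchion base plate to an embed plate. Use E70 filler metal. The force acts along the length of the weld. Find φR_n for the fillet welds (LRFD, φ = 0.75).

φR_n ≈ 184 kips

E70XX → F_EXX = 70 ksi.
Effective throat t_e = 0.707 × 0.75 = 0.5302 in.
Total length L = 11 in; A_we = 0.5302 × 11 = 5.833 in².
F_nw = 0.6 F_EXX = 0.6 × 70 = 42 ksi.
φR_n = 0.75 × 42 × 5.833 = 183.7 kips.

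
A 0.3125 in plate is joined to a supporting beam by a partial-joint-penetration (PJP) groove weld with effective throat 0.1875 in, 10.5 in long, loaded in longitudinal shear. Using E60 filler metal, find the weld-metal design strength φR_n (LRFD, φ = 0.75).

φR_n ≈ 53.2 kip

E60XX → F_EXX = 60 ksi.
Effective throat (given) t_e = 0.1875 in.
A_we = 0.1875 × 10.5 = 1.969 in².
F_nw = 0.6 F_EXX = 36 ksi.
φR_n = 0.75 × 36 × 1.969 = 53.16 kip.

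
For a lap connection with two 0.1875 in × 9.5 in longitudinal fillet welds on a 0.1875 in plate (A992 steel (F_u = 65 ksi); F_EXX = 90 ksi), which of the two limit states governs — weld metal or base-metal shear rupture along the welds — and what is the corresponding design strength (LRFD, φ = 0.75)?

t_e = 0.707 × 0.1875 = 0.1326 in; L = 19 in.
Weld metal: φR_n = 0.75 × 0.6 × 90 × 0.1326 × 19 = 102 kip.
Base metal (shear rupture): φR_n = 0.75 × 0.6 × 65 × 0.1875 × 19 = 104.2 kip.
Governing: weld metal.

φR_n ≈ 102 kip (weld metal governs)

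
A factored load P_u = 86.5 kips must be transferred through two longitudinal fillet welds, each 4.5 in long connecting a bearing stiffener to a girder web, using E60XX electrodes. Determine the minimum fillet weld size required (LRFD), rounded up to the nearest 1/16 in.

E60XX → F_EXX = 60 ksi.
Total weld length L = 9 in.
Required throat t_e = P_u / (φ × 0.6 F_EXX × L) = 86.5 / (0.75 × 0.6 × 60 × 9) = 0.356 in.
Required leg w = t_e / 0.707 = 0.5035 in → use 9/16 in.

w = 9/16 in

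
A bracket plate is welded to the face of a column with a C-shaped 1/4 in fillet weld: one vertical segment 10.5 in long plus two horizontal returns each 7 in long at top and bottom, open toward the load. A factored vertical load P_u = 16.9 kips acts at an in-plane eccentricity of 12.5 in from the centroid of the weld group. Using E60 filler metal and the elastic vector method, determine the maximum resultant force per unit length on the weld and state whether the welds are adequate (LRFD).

f_max ≈ 3.02 kip/in; adequate

E60XX → F_EXX = 60 ksi.
Total weld length L_w = 24.5 in. Treat welds as unit-width lines.
Centroid: x̄ = 2×7×3.5 / 24.5 = 2 in from the vertical weld.
Polar moment about centroid: J = I_x + I_y = [10.5³/12 + 2×7×5.25²] + [10.5×2² + 2(7³/12 + 7×1.5²)] = 613 in³.
Direct shear f_v = P/L_w = 16.9 / 24.5 = 0.6898 kip/in (vertical).
Torsion M = P·e = 16.9 × 12.5 = 211.25 kip·in.
Critical point at (x, y) = (5, 5.25) from centroid. f_tx = M·y/J = 1.809 kip/in; f_ty = M·x/J = 1.723 kip/in.
Resultant f_max = √[f_tx² + (f_v + f_ty)²] = √[1.809² + (0.6898 + 1.723)²] = 3.016 kip/in.
Capacity per unit length: φr_n = 0.75 × 0.6 × 60 × (0.707 × 0.25) = 4.772 kip/in.
3.016 ≤ 4.772 → adequate.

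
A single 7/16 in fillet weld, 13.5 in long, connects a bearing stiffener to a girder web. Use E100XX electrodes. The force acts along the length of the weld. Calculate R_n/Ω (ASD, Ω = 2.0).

R_n/Ω ≈ 125 kip

E100XX → F_EXX = 100 ksi.
Effective throat t_e = 0.707 × 0.4375 = 0.3093 in.
Total length L = 13.5 in; A_we = 0.3093 × 13.5 = 4.176 in².
F_nw = 0.6 F_EXX = 0.6 × 100 = 60 ksi.
R_n = 60 × 4.176 = 250.5 kip; R_n/Ω = 250.5/2.0 = 125.3 kip.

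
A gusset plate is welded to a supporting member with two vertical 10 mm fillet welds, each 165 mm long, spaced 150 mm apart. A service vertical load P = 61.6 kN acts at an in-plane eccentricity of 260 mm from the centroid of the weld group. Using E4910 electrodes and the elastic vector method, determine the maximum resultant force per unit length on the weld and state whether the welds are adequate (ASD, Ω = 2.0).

E49XX → F_EXX = 490 MPa.
Total weld length L_w = 330 mm. Treat welds as unit-width lines.
Polar moment about centroid: J = 2[d³/12 + d(b/2)²] = 2[165³/12 + 165×75²] = 2605000 mm³.
Direct shear f_v = P/L_w = 61.6×10³ / 330 = 186.7 N/mm (vertical).
Torsion M = P·e = 61.6×10³ × 260 = 16016000 N·mm.
Critical point at (x, y) = (75, 82.5) from centroid. f_tx = M·y/J = 507.2 N/mm; f_ty = M·x/J = 461.1 N/mm.
Resultant f_max = √[f_tx² + (f_v + f_ty)²] = √[507.2² + (186.7 + 461.1)²] = 822.8 N/mm.
Capacity per unit length: r_n/Ω = (1/2.0) × 0.6 × 490 × (0.707 × 10) = 1039 N/mm.
822.8 ≤ 1039 → adequate.

f_max ≈ 823 N/mm; adequate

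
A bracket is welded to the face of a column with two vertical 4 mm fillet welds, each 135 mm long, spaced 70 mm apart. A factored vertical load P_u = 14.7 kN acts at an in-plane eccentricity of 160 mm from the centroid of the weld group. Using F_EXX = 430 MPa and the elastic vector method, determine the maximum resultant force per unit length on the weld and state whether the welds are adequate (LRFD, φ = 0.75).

f_max ≈ 271 N/mm; adequate

Total weld length L_w = 270 mm. Treat welds as unit-width lines.
Polar moment about centroid: J = 2[d³/12 + d(b/2)²] = 2[135³/12 + 135×35²] = 740800 mm³.
Direct shear f_v = P/L_w = 14.7×10³ / 270 = 54.44 N/mm (vertical).
Torsion M = P·e = 14.7×10³ × 160 = 2352000 N·mm.
Critical point at (x, y) = (35, 67.5) from centroid. f_tx = M·y/J = 214.3 N/mm; f_ty = M·x/J = 111.1 N/mm.
Resultant f_max = √[f_tx² + (f_v + f_ty)²] = √[214.3² + (54.44 + 111.1)²] = 270.8 N/mm.
Capacity per unit length: φr_n = 0.75 × 0.6 × 430 × (0.707 × 4) = 547.2 N/mm.
270.8 ≤ 547.2 → adequate.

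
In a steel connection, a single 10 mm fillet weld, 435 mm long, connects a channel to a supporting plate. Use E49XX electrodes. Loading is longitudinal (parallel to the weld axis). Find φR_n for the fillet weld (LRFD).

φR_n ≈ 678 kN

E49XX → F_EXX = 490 MPa.
Effective throat t_e = 0.707 × 10 = 7.07 mm.
Total length L = 435 mm; A_we = 7.07 × 435 = 3075 mm².
F_nw = 0.6 F_EXX = 0.6 × 490 = 294 MPa.
φR_n = 0.75 × 294 × 3075 × 10⁻³ = 678.1 kN.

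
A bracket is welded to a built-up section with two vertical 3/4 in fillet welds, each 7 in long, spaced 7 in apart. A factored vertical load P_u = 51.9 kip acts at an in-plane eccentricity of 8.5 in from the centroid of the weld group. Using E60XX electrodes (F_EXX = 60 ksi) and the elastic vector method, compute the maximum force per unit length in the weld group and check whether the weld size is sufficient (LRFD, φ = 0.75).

f_max ≈ 12.4 kip/in; adequate

Total weld length L_w = 14 in. Treat welds as unit-width lines.
Polar moment about centroid: J = 2[d³/12 + d(b/2)²] = 2[7³/12 + 7×3.5²] = 228.7 in³.
Direct shear f_v = P/L_w = 51.9 / 14 = 3.707 kip/in (vertical).
Torsion M = P·e = 51.9 × 8.5 = 441.15 kip·in.
Critical point at (x, y) = (3.5, 3.5) from centroid. f_tx = M·y/J = 6.752 kip/in; f_ty = M·x/J = 6.752 kip/in.
Resultant f_max = √[f_tx² + (f_v + f_ty)²] = √[6.752² + (3.707 + 6.752)²] = 12.45 kip/in.
Capacity per unit length: φr_n = 0.75 × 0.6 × 60 × (0.707 × 0.75) = 14.32 kip/in.
12.45 ≤ 14.32 → adequate.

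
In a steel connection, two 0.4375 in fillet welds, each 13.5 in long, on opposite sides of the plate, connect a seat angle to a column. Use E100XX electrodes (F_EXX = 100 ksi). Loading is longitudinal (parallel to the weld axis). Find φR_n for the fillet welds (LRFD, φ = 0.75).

Effective throat t_e = 0.707 × 0.4375 = 0.3093 in.
Total length L = 27 in; A_we = 0.3093 × 27 = 8.351 in².
F_nw = 0.6 F_EXX = 0.6 × 100 = 60 ksi.
φR_n = 0.75 × 60 × 8.351 = 375.8 kips.

φR_n ≈ 376 kips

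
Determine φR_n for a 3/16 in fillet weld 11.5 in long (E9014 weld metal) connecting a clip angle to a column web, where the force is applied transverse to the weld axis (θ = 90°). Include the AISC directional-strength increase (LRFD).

E90XX → F_EXX = 90 ksi.
t_e = 0.707 × 0.1875 = 0.1326 in; A_we = 0.1326 × 11.5 = 1.524 in².
Directional factor: 1.0 + 0.5 sin^1.5(90°) = 1.5.
F_nw = 0.6 × 90 × 1.5 = 81 ksi.
φR_n = 0.75 × 81 × 1.524 = 92.61 kip.

φR_n ≈ 92.6 kip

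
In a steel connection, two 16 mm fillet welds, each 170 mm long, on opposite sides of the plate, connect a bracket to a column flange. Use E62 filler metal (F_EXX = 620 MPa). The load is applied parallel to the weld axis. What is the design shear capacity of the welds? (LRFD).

Effective throat t_e = 0.707 × 16 = 11.31 mm.
Total length L = 340 mm; A_we = 11.31 × 340 = 3846 mm².
F_nw = 0.6 F_EXX = 0.6 × 620 = 372 MPa.
φR_n = 0.75 × 372 × 3846 × 10⁻³ = 1073 kN.

φR_n ≈ 1070 kN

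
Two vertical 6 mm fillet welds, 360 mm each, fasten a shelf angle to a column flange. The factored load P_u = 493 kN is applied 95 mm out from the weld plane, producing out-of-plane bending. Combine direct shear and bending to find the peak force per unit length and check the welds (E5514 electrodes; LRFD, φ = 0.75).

f_max ≈ 1280 N/mm; NOT adequate

E55XX → F_EXX = 550 MPa.
L_w = 2 × 360 = 720 mm; section modulus (unit throat) S = 2 × L²/6 = 43200 mm².
Direct shear f_v = P/L_w = 493×10³/720 = 684.7 N/mm.
Moment M = P × e = 493×10³ × 95 = 46835000 N·mm; bending f_b = M/S = 1084 N/mm.
f_max = √(f_v² + f_b²) = √(684.7² + 1084²) = 1282 N/mm.
φr_n = 0.75 × 0.6 × 550 × (0.707 × 6) = 1050 N/mm → NOT adequate.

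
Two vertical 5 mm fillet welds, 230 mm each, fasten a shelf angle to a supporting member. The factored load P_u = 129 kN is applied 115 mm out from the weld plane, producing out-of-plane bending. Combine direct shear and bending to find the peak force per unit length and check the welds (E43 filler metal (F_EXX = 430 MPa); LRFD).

f_max ≈ 887 N/mm; NOT adequate

L_w = 2 × 230 = 460 mm; section modulus (unit throat) S = 2 × L²/6 = 17630 mm².
Direct shear f_v = P/L_w = 129×10³/460 = 280.4 N/mm.
Moment M = P × e = 129×10³ × 115 = 14835000 N·mm; bending f_b = M/S = 841.3 N/mm.
f_max = √(f_v² + f_b²) = √(280.4² + 841.3²) = 886.8 N/mm.
φr_n = 0.75 × 0.6 × 430 × (0.707 × 5) = 684 N/mm → NOT adequate.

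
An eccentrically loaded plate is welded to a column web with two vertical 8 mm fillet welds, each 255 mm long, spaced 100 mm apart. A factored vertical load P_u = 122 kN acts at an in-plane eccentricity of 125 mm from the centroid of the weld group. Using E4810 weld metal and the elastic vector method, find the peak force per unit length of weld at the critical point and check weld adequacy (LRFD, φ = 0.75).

f_max ≈ 644 N/mm; adequate

E48XX → F_EXX = 480 MPa.
Total weld length L_w = 510 mm. Treat welds as unit-width lines.
Polar moment about centroid: J = 2[d³/12 + d(b/2)²] = 2[255³/12 + 255×50²] = 4039000 mm³.
Direct shear f_v = P/L_w = 122×10³ / 510 = 239.2 N/mm (vertical).
Torsion M = P·e = 122×10³ × 125 = 15250000 N·mm.
Critical point at (x, y) = (50, 127.5) from centroid. f_tx = M·y/J = 481.5 N/mm; f_ty = M·x/J = 188.8 N/mm.
Resultant f_max = √[f_tx² + (f_v + f_ty)²] = √[481.5² + (239.2 + 188.8)²] = 644.2 N/mm.
Capacity per unit length: φr_n = 0.75 × 0.6 × 480 × (0.707 × 8) = 1222 N/mm.
644.2 ≤ 1222 → adequate.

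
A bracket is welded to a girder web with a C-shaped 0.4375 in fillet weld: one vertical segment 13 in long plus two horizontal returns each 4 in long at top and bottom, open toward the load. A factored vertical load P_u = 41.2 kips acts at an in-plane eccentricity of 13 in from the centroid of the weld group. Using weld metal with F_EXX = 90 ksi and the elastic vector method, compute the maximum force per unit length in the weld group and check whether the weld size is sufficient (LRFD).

f_max ≈ 8.12 kip/in; adequate

Total weld length L_w = 21 in. Treat welds as unit-width lines.
Centroid: x̄ = 2×4×2 / 21 = 0.7619 in from the vertical weld.
Polar moment about centroid: J = I_x + I_y = [13³/12 + 2×4×6.5²] + [13×0.7619² + 2(4³/12 + 4×1.238²)] = 551.6 in³.
Direct shear f_v = P/L_w = 41.2 / 21 = 1.962 kip/in (vertical).
Torsion M = P·e = 41.2 × 13 = 535.6 kip·in.
Critical point at (x, y) = (3.238, 6.5) from centroid. f_tx = M·y/J = 6.312 kip/in; f_ty = M·x/J = 3.144 kip/in.
Resultant f_max = √[f_tx² + (f_v + f_ty)²] = √[6.312² + (1.962 + 3.144)²] = 8.119 kip/in.
Capacity per unit length: φr_n = 0.75 × 0.6 × 90 × (0.707 × 0.4375) = 12.53 kip/in.
8.119 ≤ 12.53 → adequate.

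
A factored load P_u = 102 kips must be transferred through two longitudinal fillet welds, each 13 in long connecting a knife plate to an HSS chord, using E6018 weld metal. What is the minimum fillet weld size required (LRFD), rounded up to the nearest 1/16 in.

w = 1/4 in

E60XX → F_EXX = 60 ksi.
Total weld length L = 26 in.
Required throat t_e = P_u / (φ × 0.6 F_EXX × L) = 102 / (0.75 × 0.6 × 60 × 26) = 0.1453 in.
Required leg w = t_e / 0.707 = 0.2055 in → use 1/4 in.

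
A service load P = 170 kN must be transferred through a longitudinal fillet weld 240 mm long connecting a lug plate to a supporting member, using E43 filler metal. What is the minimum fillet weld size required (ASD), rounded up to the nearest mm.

w = 8 mm

E43XX → F_EXX = 430 MPa.
Total weld length L = 240 mm.
Required throat t_e = P × Ω / (0.6 F_EXX × L) = 170 × 2.0 / (0.6 × 430 × 240 × 10⁻³) = 5.491 mm.
Required leg w = t_e / 0.707 = 7.767 mm → use 8 mm.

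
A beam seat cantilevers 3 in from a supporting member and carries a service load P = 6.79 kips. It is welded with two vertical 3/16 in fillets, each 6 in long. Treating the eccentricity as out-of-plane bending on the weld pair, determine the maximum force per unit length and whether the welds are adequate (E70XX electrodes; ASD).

f_max ≈ 1.79 kip/in; adequate

E70XX → F_EXX = 70 ksi.
L_w = 2 × 6 = 12 in; section modulus (unit throat) S = 2 × L²/6 = 12 in².
Direct shear f_v = P/L_w = 6.79/12 = 0.5658 kip/in.
Moment M = P × e = 6.79 × 3 = 20.37 kip·in; bending f_b = M/S = 1.698 kip/in.
f_max = √(f_v² + f_b²) = √(0.5658² + 1.698²) = 1.789 kip/in.
r_n/Ω = (1/2.0) × 0.6 × 70 × (0.707 × 0.1875) = 2.784 kip/in → adequate.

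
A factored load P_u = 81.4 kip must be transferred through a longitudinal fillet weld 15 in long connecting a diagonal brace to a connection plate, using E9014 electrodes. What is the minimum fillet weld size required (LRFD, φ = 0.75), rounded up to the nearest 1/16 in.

E90XX → F_EXX = 90 ksi.
Total weld length L = 15 in.
Required throat t_e = P_u / (φ × 0.6 F_EXX × L) = 81.4 / (0.75 × 0.6 × 90 × 15) = 0.134 in.
Required leg w = t_e / 0.707 = 0.1895 in → use 1/4 in.

w = 1/4 in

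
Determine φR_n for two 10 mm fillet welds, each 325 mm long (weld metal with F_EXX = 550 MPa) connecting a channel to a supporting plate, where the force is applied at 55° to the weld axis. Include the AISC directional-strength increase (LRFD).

t_e = 0.707 × 10 = 7.07 mm; A_we = 7.07 × 650 = 4596 mm².
Directional factor: 1.0 + 0.5 sin^1.5(55°) = 1.371.
F_nw = 0.6 × 550 × 1.371 = 452.3 MPa.
φR_n = 0.75 × 452.3 × 4596 × 10⁻³ = 1559 kN.

φR_n ≈ 1560 kN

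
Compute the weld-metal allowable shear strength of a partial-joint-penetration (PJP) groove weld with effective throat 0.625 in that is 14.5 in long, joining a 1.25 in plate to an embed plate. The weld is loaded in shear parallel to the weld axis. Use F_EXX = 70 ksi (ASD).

Effective throat (given) t_e = 0.625 in.
A_we = 0.625 × 14.5 = 9.062 in².
F_nw = 0.6 F_EXX = 42 ksi.
R_n/Ω = (42 × 9.062) / 2.0 = 190.3 kips.

R_n/Ω ≈ 190 kips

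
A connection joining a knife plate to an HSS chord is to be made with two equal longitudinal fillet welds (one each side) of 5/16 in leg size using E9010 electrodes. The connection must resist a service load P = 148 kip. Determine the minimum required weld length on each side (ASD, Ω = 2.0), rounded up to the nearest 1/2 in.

L = 12.5 in on each side

E90XX → F_EXX = 90 ksi.
Throat t_e = 0.707 × 0.3125 = 0.2209 in.
r_n/Ω = (0.6 × 90 × 0.2209) / 2.0 = 5.965 kip/in.
L_req = P / (r_n/Ω) = 148 / 5.965 = 24.81 in total.
Per side: 24.81 / 2 = 12.41 in.
Round up → use L = 12.5 in on each side.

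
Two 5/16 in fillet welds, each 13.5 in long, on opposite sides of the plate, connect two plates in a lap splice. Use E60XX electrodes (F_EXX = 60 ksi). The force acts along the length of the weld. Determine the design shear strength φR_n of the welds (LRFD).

Effective throat t_e = 0.707 × 0.3125 = 0.2209 in.
Total length L = 27 in; A_we = 0.2209 × 27 = 5.965 in².
F_nw = 0.6 F_EXX = 0.6 × 60 = 36 ksi.
φR_n = 0.75 × 36 × 5.965 = 161.1 kip.

φR_n ≈ 161 kip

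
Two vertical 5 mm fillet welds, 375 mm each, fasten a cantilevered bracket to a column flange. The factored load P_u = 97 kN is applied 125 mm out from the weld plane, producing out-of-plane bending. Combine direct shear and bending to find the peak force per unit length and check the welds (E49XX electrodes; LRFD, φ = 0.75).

f_max ≈ 289 N/mm; adequate

E49XX → F_EXX = 490 MPa.
L_w = 2 × 375 = 750 mm; section modulus (unit throat) S = 2 × L²/6 = 46880 mm².
Direct shear f_v = P/L_w = 97×10³/750 = 129.3 N/mm.
Moment M = P × e = 97×10³ × 125 = 12125000 N·mm; bending f_b = M/S = 258.7 N/mm.
f_max = √(f_v² + f_b²) = √(129.3² + 258.7²) = 289.2 N/mm.
φr_n = 0.75 × 0.6 × 490 × (0.707 × 5) = 779.5 N/mm → adequate.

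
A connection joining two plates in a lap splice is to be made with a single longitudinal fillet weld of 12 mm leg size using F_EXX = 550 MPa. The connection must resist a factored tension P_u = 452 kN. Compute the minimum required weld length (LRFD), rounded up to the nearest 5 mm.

Throat t_e = 0.707 × 12 = 8.484 mm.
φr_n = 0.75 × 0.6 × 550 × 8.484 × 10⁻³ = 2.1 kN/mm.
L_req = P_u / φr_n = 452 / 2.1 = 215.3 mm total.
Round up → use L = 220 mm.

L = 220 mm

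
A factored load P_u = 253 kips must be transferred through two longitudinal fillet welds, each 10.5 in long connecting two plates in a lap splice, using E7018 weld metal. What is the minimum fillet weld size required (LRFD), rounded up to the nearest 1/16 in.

w = 9/16 in

E70XX → F_EXX = 70 ksi.
Total weld length L = 21 in.
Required throat t_e = P_u / (φ × 0.6 F_EXX × L) = 253 / (0.75 × 0.6 × 70 × 21) = 0.3825 in.
Required leg w = t_e / 0.707 = 0.541 in → use 9/16 in.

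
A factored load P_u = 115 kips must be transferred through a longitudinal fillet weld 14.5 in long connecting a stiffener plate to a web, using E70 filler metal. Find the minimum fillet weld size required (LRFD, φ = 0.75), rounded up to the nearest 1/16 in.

w = 3/8 in

E70XX → F_EXX = 70 ksi.
Total weld length L = 14.5 in.
Required throat t_e = P_u / (φ × 0.6 F_EXX × L) = 115 / (0.75 × 0.6 × 70 × 14.5) = 0.2518 in.
Required leg w = t_e / 0.707 = 0.3561 in → use 3/8 in.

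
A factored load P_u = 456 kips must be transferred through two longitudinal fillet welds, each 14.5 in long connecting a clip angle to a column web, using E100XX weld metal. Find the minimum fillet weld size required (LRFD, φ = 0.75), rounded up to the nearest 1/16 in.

w = 1/2 in

E100XX → F_EXX = 100 ksi.
Total weld length L = 29 in.
Required throat t_e = P_u / (φ × 0.6 F_EXX × L) = 456 / (0.75 × 0.6 × 100 × 29) = 0.3494 in.
Required leg w = t_e / 0.707 = 0.4942 in → use 1/2 in.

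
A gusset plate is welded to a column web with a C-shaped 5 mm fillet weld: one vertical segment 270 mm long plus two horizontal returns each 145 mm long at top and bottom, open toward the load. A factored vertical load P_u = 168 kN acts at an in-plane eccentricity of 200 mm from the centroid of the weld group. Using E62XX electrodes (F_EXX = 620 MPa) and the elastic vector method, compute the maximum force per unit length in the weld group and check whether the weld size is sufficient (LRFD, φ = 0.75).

f_max ≈ 927 N/mm; adequate

Total weld length L_w = 560 mm. Treat welds as unit-width lines.
Centroid: x̄ = 2×145×72.5 / 560 = 37.54 mm from the vertical weld.
Polar moment about centroid: J = I_x + I_y = [270³/12 + 2×145×135²] + [270×37.54² + 2(145³/12 + 145×34.96²)] = 8169000 mm³.
Direct shear f_v = P/L_w = 168×10³ / 560 = 300 N/mm (vertical).
Torsion M = P·e = 168×10³ × 200 = 33600000 N·mm.
Critical point at (x, y) = (107.5, 135) from centroid. f_tx = M·y/J = 555.3 N/mm; f_ty = M·x/J = 442 N/mm.
Resultant f_max = √[f_tx² + (f_v + f_ty)²] = √[555.3² + (300 + 442)²] = 926.8 N/mm.
Capacity per unit length: φr_n = 0.75 × 0.6 × 620 × (0.707 × 5) = 986.3 N/mm.
926.8 ≤ 986.3 → adequate.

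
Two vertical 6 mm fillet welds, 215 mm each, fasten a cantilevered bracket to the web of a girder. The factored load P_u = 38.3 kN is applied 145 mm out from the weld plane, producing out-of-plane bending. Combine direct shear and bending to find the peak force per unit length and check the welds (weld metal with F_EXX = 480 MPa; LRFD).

L_w = 2 × 215 = 430 mm; section modulus (unit throat) S = 2 × L²/6 = 15410 mm².
Direct shear f_v = P/L_w = 38.3×10³/430 = 89.07 N/mm.
Moment M = P × e = 38.3×10³ × 145 = 5553500 N·mm; bending f_b = M/S = 360.4 N/mm.
f_max = √(f_v² + f_b²) = √(89.07² + 360.4²) = 371.3 N/mm.
φr_n = 0.75 × 0.6 × 480 × (0.707 × 6) = 916.3 N/mm → adequate.

f_max ≈ 371 N/mm; adequate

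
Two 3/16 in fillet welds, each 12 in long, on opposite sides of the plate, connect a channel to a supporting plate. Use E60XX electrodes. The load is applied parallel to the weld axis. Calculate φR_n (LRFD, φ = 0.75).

φR_n ≈ 85.9 kips

E60XX → F_EXX = 60 ksi.
Effective throat t_e = 0.707 × 0.1875 = 0.1326 in.
Total length L = 24 in; A_we = 0.1326 × 24 = 3.181 in².
F_nw = 0.6 F_EXX = 0.6 × 60 = 36 ksi.
φR_n = 0.75 × 36 × 3.181 = 85.9 kips.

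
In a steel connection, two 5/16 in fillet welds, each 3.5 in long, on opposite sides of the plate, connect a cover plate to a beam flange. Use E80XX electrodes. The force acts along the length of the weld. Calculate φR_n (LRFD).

φR_n ≈ 55.7 kips

E80XX → F_EXX = 80 ksi.
Effective throat t_e = 0.707 × 0.3125 = 0.2209 in.
Total length L = 7 in; A_we = 0.2209 × 7 = 1.547 in².
F_nw = 0.6 F_EXX = 0.6 × 80 = 48 ksi.
φR_n = 0.75 × 48 × 1.547 = 55.68 kips.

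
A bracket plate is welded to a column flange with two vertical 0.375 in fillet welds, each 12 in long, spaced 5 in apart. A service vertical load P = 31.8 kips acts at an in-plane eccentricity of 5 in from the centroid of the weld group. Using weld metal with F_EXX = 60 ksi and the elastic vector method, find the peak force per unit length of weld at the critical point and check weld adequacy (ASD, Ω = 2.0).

f_max ≈ 3.12 kip/in; adequate

Total weld length L_w = 24 in. Treat welds as unit-width lines.
Polar moment about centroid: J = 2[d³/12 + d(b/2)²] = 2[12³/12 + 12×2.5²] = 438 in³.
Direct shear f_v = P/L_w = 31.8 / 24 = 1.325 kip/in (vertical).
Torsion M = P·e = 31.8 × 5 = 159 kip·in.
Critical point at (x, y) = (2.5, 6) from centroid. f_tx = M·y/J = 2.178 kip/in; f_ty = M·x/J = 0.9075 kip/in.
Resultant f_max = √[f_tx² + (f_v + f_ty)²] = √[2.178² + (1.325 + 0.9075)²] = 3.119 kip/in.
Capacity per unit length: r_n/Ω = (1/2.0) × 0.6 × 60 × (0.707 × 0.375) = 4.772 kip/in.
3.119 ≤ 4.772 → adequate.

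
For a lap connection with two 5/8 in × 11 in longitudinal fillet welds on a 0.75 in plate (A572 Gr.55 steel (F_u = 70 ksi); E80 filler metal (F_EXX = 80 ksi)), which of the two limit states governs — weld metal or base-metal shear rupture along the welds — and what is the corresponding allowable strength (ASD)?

t_e = 0.707 × 0.625 = 0.4419 in; L = 22 in.
Weld metal: R_n/Ω = (1/2.0) × 0.6 × 80 × 0.4419 × 22 = 233.3 kip.
Base metal (shear rupture): R_n/Ω = (1/2.0) × 0.6 × 70 × 0.75 × 22 = 346.5 kip.
Governing: weld metal.

R_n/Ω ≈ 233 kip (weld metal governs)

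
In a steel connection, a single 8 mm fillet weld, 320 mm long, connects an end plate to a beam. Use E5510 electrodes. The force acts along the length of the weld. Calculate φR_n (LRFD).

φR_n ≈ 448 kN

E55XX → F_EXX = 550 MPa.
Effective throat t_e = 0.707 × 8 = 5.656 mm.
Total length L = 320 mm; A_we = 5.656 × 320 = 1810 mm².
F_nw = 0.6 F_EXX = 0.6 × 550 = 330 MPa.
φR_n = 0.75 × 330 × 1810 × 10⁻³ = 448 kN.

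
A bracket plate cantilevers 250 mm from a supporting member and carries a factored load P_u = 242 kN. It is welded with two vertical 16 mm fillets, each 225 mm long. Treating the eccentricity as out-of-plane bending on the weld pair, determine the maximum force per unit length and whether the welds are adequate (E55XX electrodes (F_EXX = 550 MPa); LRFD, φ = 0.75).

L_w = 2 × 225 = 450 mm; section modulus (unit throat) S = 2 × L²/6 = 16880 mm².
Direct shear f_v = P/L_w = 242×10³/450 = 537.8 N/mm.
Moment M = P × e = 242×10³ × 250 = 60500000 N·mm; bending f_b = M/S = 3585 N/mm.
f_max = √(f_v² + f_b²) = √(537.8² + 3585²) = 3625 N/mm.
φr_n = 0.75 × 0.6 × 550 × (0.707 × 16) = 2800 N/mm → NOT adequate.

f_max ≈ 3630 N/mm; NOT adequate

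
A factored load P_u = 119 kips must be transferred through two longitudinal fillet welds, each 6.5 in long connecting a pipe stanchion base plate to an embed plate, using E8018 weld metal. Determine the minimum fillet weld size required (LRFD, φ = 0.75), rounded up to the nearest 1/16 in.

E80XX → F_EXX = 80 ksi.
Total weld length L = 13 in.
Required throat t_e = P_u / (φ × 0.6 F_EXX × L) = 119 / (0.75 × 0.6 × 80 × 13) = 0.2543 in.
Required leg w = t_e / 0.707 = 0.3597 in → use 3/8 in.

w = 3/8 in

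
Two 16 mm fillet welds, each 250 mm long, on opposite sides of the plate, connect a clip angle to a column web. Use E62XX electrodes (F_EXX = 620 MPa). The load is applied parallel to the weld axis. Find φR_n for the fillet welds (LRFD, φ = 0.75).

Effective throat t_e = 0.707 × 16 = 11.31 mm.
Total length L = 500 mm; A_we = 11.31 × 500 = 5656 mm².
F_nw = 0.6 F_EXX = 0.6 × 620 = 372 MPa.
φR_n = 0.75 × 372 × 5656 × 10⁻³ = 1578 kN.

φR_n ≈ 1580 kN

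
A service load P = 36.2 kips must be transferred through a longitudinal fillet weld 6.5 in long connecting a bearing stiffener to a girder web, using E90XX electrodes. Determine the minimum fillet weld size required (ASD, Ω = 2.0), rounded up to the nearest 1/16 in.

w = 5/16 in

E90XX → F_EXX = 90 ksi.
Total weld length L = 6.5 in.
Required throat t_e = P × Ω / (0.6 F_EXX × L) = 36.2 × 2.0 / (0.6 × 90 × 6.5) = 0.2063 in.
Required leg w = t_e / 0.707 = 0.2918 in → use 5/16 in.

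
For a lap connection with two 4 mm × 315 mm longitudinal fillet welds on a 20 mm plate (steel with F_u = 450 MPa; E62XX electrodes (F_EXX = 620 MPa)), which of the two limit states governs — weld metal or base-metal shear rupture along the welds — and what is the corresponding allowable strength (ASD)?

R_n/Ω ≈ 331 kN (weld metal governs)

t_e = 0.707 × 4 = 2.828 mm; L = 630 mm.
Weld metal: R_n/Ω = (1/2.0) × 0.6 × 620 × 2.828 × 630 × 10⁻³ = 331.4 kN.
Base metal (shear rupture): R_n/Ω = (1/2.0) × 0.6 × 450 × 20 × 630 × 10⁻³ = 1701 kN.
Governing: weld metal.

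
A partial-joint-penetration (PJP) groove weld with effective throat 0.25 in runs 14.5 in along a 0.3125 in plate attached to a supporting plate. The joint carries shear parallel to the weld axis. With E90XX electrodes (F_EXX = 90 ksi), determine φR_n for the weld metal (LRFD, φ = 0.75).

Effective throat (given) t_e = 0.25 in.
A_we = 0.25 × 14.5 = 3.625 in².
F_nw = 0.6 F_EXX = 54 ksi.
φR_n = 0.75 × 54 × 3.625 = 146.8 kips.

φR_n ≈ 147 kips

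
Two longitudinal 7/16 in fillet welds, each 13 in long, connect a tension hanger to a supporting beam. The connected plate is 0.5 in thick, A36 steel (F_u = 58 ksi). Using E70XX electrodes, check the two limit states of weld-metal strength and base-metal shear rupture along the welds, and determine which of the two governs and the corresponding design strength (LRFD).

E70XX → F_EXX = 70 ksi.
t_e = 0.707 × 0.4375 = 0.3093 in; L = 26 in.
Weld metal: φR_n = 0.75 × 0.6 × 70 × 0.3093 × 26 = 253.3 kips.
Base metal (shear rupture): φR_n = 0.75 × 0.6 × 58 × 0.5 × 26 = 339.3 kips.
Governing: weld metal.

φR_n ≈ 253 kips (weld metal governs)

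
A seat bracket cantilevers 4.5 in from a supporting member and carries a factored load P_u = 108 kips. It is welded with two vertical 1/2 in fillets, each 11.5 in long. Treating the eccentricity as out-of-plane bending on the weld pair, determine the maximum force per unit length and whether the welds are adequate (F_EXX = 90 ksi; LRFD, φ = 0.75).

L_w = 2 × 11.5 = 23 in; section modulus (unit throat) S = 2 × L²/6 = 44.08 in².
Direct shear f_v = P/L_w = 108/23 = 4.696 kip/in.
Moment M = P × e = 108 × 4.5 = 486 kip·in; bending f_b = M/S = 11.02 kip/in.
f_max = √(f_v² + f_b²) = √(4.696² + 11.02²) = 11.98 kip/in.
φr_n = 0.75 × 0.6 × 90 × (0.707 × 0.5) = 14.32 kip/in → adequate.

f_max ≈ 12 kip/in; adequate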